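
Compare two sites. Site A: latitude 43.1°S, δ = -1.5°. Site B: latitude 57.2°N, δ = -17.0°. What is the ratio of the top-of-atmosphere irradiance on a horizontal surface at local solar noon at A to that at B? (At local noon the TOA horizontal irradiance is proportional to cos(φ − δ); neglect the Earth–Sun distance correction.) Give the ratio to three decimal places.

A: cos θ_z = cos(-43.1° − (-1.5°)) = 0.7478.
B: cos θ_z = cos(57.2° − (-17.0°)) = 0.2723.
Ratio A/B = 0.7478 / 0.2723 = 2.7462.

2.746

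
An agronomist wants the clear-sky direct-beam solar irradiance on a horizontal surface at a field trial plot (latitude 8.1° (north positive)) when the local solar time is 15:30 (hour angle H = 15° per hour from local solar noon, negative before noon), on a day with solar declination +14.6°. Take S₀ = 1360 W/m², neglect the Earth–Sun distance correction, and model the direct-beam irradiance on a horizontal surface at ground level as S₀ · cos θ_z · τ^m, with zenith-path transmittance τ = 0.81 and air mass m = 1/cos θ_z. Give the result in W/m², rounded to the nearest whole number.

Hour angle H = 15° × (15.5 − 12) = 52.50°.
cos θ_z = sin φ sin δ + cos φ cos δ cos H = (0.1409)(0.2521) + (0.9900)(0.9677)(0.6088) = 0.6188.
Air mass m = 1/cos θ_z = 1/0.6188 = 1.616; τ^m = 0.81^1.616 = 0.7114.
Surface direct beam = 1360 × 0.6188 × 0.7114 = 598.69 W/m².

599 W/m²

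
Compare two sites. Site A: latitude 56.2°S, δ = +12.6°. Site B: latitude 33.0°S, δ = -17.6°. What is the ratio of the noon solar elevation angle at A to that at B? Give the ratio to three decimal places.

0.284

A: 90° − |-56.2 − (12.6)| = 21.20°.
B: 90° − |-33.0 − (-17.6)| = 74.60°.
Ratio A/B = 21.2000 / 74.6000 = 0.2842.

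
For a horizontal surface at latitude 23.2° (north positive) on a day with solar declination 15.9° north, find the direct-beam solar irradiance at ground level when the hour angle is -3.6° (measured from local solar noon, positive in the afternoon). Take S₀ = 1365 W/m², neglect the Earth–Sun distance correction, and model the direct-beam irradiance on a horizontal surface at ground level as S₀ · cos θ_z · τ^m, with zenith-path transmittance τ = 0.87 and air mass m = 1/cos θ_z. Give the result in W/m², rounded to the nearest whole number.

With φ = 23.2°, δ = 15.9°, H = -3.60°: sin φ sin δ = 0.1079, cos φ cos δ cos H = 0.8822, so cos θ_z = 0.9901.
Air mass m = 1/cos θ_z = 1/0.9901 = 1.010; τ^m = 0.87^1.010 = 0.8688.
Surface direct beam = 1365 × 0.9901 × 0.8688 = 1174.17 W/m².

1174 W/m²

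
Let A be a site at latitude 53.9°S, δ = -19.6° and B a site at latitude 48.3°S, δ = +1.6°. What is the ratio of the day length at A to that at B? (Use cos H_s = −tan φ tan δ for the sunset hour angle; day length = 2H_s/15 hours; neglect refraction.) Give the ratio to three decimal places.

1.352

A: H_s = arccos(−tan -53.9° · tan -19.6°) = 119.23°, so 2H_s/15 = 15.8973 h.
B: H_s = arccos(−tan -48.3° · tan 1.6°) = 88.20°, so 2H_s/15 = 11.7600 h.
Ratio A/B = 15.8973 / 11.7600 = 1.3518.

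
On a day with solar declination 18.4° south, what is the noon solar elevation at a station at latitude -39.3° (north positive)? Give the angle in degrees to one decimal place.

At local solar noon the hour angle is zero, so the elevation is 90° − |φ − δ| = 90° − |-39.3° − (-18.4°)| = 90° − 20.9° = 69.1°.

69.1°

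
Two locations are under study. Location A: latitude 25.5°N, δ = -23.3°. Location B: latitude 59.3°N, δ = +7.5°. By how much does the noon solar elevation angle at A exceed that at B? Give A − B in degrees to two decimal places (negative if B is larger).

+3.00°

A: 90° − |25.5 − (-23.3)| = 41.20°.
B: 90° − |59.3 − (7.5)| = 38.20°.
A − B = 41.20 − 38.20 = 3.00°.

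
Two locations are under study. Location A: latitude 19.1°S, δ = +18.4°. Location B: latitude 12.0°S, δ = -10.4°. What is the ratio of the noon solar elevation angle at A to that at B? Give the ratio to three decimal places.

0.594

A: 90° − |-19.1 − (18.4)| = 52.50°.
B: 90° − |-12.0 − (-10.4)| = 88.40°.
Ratio A/B = 52.5000 / 88.4000 = 0.5939.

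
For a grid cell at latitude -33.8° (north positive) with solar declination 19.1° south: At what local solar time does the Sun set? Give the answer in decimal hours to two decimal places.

18.89 h

The sunset hour angle satisfies cos H_s = −tan φ tan δ = -0.2318, giving H_s = 103.40°.
Sunset is at 12 + H_s/15 = 12 + 6.893 = 18.893 h local solar time.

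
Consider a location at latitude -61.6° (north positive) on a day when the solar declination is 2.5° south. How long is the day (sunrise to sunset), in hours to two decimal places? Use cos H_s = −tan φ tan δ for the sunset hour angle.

12.62 hours

−tan φ tan δ = −(-1.8495)(-0.0437) = -0.0808; H_s = arccos(-0.0808) = 94.63°.
Day length = 2 H_s / 15° h⁻¹ = 189.26° / 15 = 12.617 h.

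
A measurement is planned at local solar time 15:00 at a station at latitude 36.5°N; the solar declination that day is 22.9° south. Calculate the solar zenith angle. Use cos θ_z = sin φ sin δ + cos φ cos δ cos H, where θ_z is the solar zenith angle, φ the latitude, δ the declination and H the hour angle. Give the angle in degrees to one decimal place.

Hour angle H = 15° × (15 − 12) = 45.00°.
With φ = 36.5°, δ = -22.9°, H = 45.00°: sin φ sin δ = -0.2315, cos φ cos δ cos H = 0.5236, so cos θ_z = 0.2921.
θ_z = arccos(0.2921) = 73.02°.

73.0°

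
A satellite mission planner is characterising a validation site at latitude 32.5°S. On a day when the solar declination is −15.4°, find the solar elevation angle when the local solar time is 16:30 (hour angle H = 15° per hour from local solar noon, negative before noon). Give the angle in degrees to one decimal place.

Hour angle H = 15° × (16.5 − 12) = 67.50°.
cos θ_z = sin φ sin δ + cos φ cos δ cos H = (-0.5373)(-0.2656) + (0.8434)(0.9641)(0.3827) = 0.4539.
θ_z = arccos(0.4539) = 63.01°, so the elevation is 90° − 63.01° = 26.99°.

27.0°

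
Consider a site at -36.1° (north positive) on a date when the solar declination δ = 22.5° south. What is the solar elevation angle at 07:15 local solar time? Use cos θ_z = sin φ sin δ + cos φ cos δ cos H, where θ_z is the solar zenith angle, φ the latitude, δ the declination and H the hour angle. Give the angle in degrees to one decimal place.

27.7°

Hour angle H = 15° × (7.25 − 12) = -71.25°.
With φ = -36.1°, δ = -22.5°, H = -71.25°: sin φ sin δ = 0.2255, cos φ cos δ cos H = 0.2399, so cos θ_z = 0.4654.
θ_z = arccos(0.4654) = 62.26°, so the elevation is 90° − 62.26° = 27.74°.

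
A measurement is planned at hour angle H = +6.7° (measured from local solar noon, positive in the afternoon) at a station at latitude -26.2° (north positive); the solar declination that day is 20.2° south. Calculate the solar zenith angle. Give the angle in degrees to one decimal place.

With φ = -26.2°, δ = -20.2°, H = 6.70°: sin φ sin δ = 0.1525, cos φ cos δ cos H = 0.8363, so cos θ_z = 0.9888.
θ_z = arccos(0.9888) = 8.58°.

8.6°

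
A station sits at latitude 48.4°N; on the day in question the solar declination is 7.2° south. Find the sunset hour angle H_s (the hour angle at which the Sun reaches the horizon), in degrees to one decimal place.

81.8°

The sunset hour angle satisfies cos H_s = −tan φ tan δ = 0.1423, giving H_s = 81.82°.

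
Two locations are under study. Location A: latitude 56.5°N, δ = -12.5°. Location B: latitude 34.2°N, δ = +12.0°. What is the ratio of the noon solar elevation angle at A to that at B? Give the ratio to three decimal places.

A: 90° − |56.5 − (-12.5)| = 21.00°.
B: 90° − |34.2 − (12.0)| = 67.80°.
Ratio A/B = 21.0000 / 67.8000 = 0.3097.

0.310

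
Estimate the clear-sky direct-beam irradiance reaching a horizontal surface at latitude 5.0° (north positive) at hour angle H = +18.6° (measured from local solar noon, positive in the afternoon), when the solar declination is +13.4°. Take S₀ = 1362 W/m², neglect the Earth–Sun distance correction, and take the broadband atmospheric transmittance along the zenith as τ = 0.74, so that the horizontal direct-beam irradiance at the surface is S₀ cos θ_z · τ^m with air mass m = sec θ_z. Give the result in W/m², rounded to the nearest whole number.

928 W/m²

cos θ_z = sin(5.0°) sin(13.4°) + cos(5.0°) cos(13.4°) cos(18.60°) = 0.0202 + 0.9185 = 0.9387.
Air mass m = 1/cos θ_z = 1/0.9387 = 1.065; τ^m = 0.74^1.065 = 0.7257.
Surface direct beam = 1362 × 0.9387 × 0.7257 = 927.81 W/m².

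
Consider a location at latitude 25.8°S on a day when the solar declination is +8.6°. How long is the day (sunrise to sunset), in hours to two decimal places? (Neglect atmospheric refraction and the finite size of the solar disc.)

11.44 hours

−tan φ tan δ = −(-0.4834)(0.1512) = 0.0731; H_s = arccos(0.0731) = 85.81°.
Day length = 2 H_s / 15° h⁻¹ = 171.62° / 15 = 11.441 h.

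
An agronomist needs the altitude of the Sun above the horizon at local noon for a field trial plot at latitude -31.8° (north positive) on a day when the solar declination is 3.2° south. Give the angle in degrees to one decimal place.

61.4°

At local solar noon the hour angle is zero, so the elevation is 90° − |φ − δ| = 90° − |-31.8° − (-3.2°)| = 90° − 28.6° = 61.4°.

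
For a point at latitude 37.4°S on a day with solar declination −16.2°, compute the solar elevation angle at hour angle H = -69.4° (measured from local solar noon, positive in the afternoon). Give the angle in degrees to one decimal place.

cos θ_z = sin φ sin δ + cos φ cos δ cos H = (-0.6074)(-0.2790) + (0.7944)(0.9603)(0.3518) = 0.4378.
θ_z = arccos(0.4378) = 64.04°, so the elevation is 90° − 64.04° = 25.96°.

26.0°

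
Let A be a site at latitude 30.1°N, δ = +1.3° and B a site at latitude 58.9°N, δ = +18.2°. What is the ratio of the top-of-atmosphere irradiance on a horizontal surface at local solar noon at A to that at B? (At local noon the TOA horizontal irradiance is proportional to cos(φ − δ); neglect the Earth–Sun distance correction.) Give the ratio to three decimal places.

A: cos θ_z = cos(30.1° − (1.3°)) = 0.8763.
B: cos θ_z = cos(58.9° − (18.2°)) = 0.7581.
Ratio A/B = 0.8763 / 0.7581 = 1.1559.

1.156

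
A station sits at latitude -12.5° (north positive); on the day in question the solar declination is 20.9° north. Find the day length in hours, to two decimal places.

The sunset hour angle satisfies cos H_s = −tan φ tan δ = 0.0847, giving H_s = 85.14°.
Day length = 2 H_s / 15° h⁻¹ = 170.28° / 15 = 11.352 h.

11.35 hours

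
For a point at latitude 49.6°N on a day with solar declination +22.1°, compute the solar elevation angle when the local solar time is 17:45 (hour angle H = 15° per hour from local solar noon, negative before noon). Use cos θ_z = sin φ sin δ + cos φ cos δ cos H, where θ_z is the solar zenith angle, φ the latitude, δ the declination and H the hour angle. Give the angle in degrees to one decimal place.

19.0°

Hour angle H = 15° × (17.75 − 12) = 86.25°.
cos θ_z = sin(49.6°) sin(22.1°) + cos(49.6°) cos(22.1°) cos(86.25°) = 0.2865 + 0.0393 = 0.3258.
θ_z = arccos(0.3258) = 70.99°, so the elevation is 90° − 70.99° = 19.01°.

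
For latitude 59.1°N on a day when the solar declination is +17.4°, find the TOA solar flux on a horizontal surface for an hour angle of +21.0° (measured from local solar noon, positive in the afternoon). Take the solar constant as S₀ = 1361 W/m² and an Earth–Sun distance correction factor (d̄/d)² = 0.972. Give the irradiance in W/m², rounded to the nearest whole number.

945 W/m²

With φ = 59.1°, δ = 17.4°, H = 21.00°: sin φ sin δ = 0.2566, cos φ cos δ cos H = 0.4575, so cos θ_z = 0.7141.
Top-of-atmosphere irradiance = S₀ (d̄/d)² cos θ_z = 1361 × 0.972 × 0.7141 = 944.68 W/m².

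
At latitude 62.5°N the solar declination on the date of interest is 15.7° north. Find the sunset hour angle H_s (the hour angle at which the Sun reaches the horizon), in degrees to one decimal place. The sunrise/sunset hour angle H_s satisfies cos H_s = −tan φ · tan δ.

The sunset hour angle satisfies cos H_s = −tan φ tan δ = -0.5400, giving H_s = 122.68°.

122.7°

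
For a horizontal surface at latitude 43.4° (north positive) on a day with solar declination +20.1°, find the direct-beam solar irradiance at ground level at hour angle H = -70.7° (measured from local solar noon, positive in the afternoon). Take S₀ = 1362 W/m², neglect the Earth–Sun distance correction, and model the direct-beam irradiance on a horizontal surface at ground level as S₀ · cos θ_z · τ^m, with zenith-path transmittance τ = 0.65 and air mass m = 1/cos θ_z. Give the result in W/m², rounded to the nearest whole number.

cos θ_z = sin φ sin δ + cos φ cos δ cos H = (0.6871)(0.3437) + (0.7266)(0.9391)(0.3305) = 0.4617.
Air mass m = 1/cos θ_z = 1/0.4617 = 2.166; τ^m = 0.65^2.166 = 0.3933.
Surface direct beam = 1362 × 0.4617 × 0.3933 = 247.32 W/m².

247 W/m²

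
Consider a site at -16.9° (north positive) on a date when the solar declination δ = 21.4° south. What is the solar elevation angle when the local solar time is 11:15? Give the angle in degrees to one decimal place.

Hour angle H = 15° × (11.25 − 12) = -11.25°.
cos θ_z = sin(-16.9°) sin(-21.4°) + cos(-16.9°) cos(-21.4°) cos(-11.25°) = 0.1061 + 0.8737 = 0.9798.
θ_z = arccos(0.9798) = 11.54°, so the elevation is 90° − 11.54° = 78.46°.

78.5°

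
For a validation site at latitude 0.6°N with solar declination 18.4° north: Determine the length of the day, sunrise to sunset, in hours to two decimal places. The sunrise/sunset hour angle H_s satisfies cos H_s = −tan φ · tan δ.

−tan φ tan δ = −(0.0105)(0.3327) = -0.0035; H_s = arccos(-0.0035) = 90.20°.
Day length = 2 H_s / 15° h⁻¹ = 180.40° / 15 = 12.027 h.

12.03 hours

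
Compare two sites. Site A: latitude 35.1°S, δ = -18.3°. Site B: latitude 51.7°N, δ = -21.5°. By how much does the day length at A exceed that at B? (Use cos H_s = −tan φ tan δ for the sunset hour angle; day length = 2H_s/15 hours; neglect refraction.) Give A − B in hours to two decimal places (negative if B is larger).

+5.78 h

A: H_s = arccos(−tan -35.1° · tan -18.3°) = 103.44°, so 2H_s/15 = 13.7920 h.
B: H_s = arccos(−tan 51.7° · tan -21.5°) = 60.08°, so 2H_s/15 = 8.0107 h.
A − B = 13.7920 − 8.0107 = 5.7813 h.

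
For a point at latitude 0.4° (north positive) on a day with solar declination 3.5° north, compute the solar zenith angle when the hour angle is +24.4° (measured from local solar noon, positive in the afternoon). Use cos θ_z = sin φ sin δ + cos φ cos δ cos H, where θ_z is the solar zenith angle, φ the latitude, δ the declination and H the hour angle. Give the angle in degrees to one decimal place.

cos θ_z = sin(0.4°) sin(3.5°) + cos(0.4°) cos(3.5°) cos(24.40°) = 0.0004 + 0.9090 = 0.9094.
θ_z = arccos(0.9094) = 24.58°.

24.6°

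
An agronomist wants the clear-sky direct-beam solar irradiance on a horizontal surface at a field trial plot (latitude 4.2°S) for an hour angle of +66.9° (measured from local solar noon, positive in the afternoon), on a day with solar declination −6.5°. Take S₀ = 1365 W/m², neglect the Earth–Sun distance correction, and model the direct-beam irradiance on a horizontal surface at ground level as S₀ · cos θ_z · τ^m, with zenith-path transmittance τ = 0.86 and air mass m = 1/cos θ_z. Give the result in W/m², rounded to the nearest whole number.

cos θ_z = sin φ sin δ + cos φ cos δ cos H = (-0.0732)(-0.1132) + (0.9973)(0.9936)(0.3923) = 0.3970.
Air mass m = 1/cos θ_z = 1/0.3970 = 2.519; τ^m = 0.86^2.519 = 0.6839.
Surface direct beam = 1365 × 0.3970 × 0.6839 = 370.61 W/m².

371 W/m²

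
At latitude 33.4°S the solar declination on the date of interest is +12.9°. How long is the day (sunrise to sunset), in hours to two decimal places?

10.84 hours

The sunset hour angle satisfies cos H_s = −tan φ tan δ = 0.1510, giving H_s = 81.32°.
Day length = 2 H_s / 15° h⁻¹ = 162.64° / 15 = 10.843 h.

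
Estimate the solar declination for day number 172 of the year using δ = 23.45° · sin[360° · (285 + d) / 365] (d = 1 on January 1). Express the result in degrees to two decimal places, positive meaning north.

360 × (285 + 172) / 365 = 450.740°; sin(450.740°) = 0.9999.
δ = 23.45 × 0.9999 = 23.448° ≈ +23.45°.

+23.45°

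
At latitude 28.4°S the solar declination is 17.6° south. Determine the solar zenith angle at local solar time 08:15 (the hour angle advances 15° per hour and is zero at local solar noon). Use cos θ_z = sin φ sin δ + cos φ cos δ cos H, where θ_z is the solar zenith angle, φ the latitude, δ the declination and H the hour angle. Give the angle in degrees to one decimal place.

Hour angle H = 15° × (8.25 − 12) = -56.25°.
cos θ_z = sin φ sin δ + cos φ cos δ cos H = (-0.4756)(-0.3024) + (0.8796)(0.9532)(0.5556) = 0.6097.
θ_z = arccos(0.6097) = 52.43°.

52.4°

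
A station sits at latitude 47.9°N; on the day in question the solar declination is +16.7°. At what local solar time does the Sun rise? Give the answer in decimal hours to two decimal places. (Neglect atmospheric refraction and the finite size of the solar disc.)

4.71 h

−tan φ tan δ = −(1.1067)(0.3000) = -0.3320; H_s = arccos(-0.3320) = 109.39°.
Sunrise is at 12 − H_s/15 = 12 − 7.293 = 4.707 h local solar time.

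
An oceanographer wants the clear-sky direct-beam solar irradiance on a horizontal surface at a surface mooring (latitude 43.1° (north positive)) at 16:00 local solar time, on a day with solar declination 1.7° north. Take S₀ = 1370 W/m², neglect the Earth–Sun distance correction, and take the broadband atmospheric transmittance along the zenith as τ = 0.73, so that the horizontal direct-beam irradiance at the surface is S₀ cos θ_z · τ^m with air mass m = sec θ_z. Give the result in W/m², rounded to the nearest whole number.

Hour angle H = 15° × (16 − 12) = 60.00°.
cos θ_z = sin φ sin δ + cos φ cos δ cos H = (0.6833)(0.0297) + (0.7302)(0.9996)(0.5000) = 0.3852.
Air mass m = 1/cos θ_z = 1/0.3852 = 2.596; τ^m = 0.73^2.596 = 0.4418.
Surface direct beam = 1370 × 0.3852 × 0.4418 = 233.15 W/m².

233 W/m²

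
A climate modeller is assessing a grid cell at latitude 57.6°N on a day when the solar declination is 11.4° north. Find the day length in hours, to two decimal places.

The sunset hour angle satisfies cos H_s = −tan φ tan δ = -0.3177, giving H_s = 108.52°.
Day length = 2 H_s / 15° h⁻¹ = 217.04° / 15 = 14.469 h.

14.47 hours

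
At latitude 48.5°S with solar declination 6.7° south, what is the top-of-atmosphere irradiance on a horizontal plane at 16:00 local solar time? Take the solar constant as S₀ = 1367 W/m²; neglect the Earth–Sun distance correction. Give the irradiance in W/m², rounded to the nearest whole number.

Hour angle H = 15° × (16 − 12) = 60.00°.
With φ = -48.5°, δ = -6.7°, H = 60.00°: sin φ sin δ = 0.0874, cos φ cos δ cos H = 0.3290, so cos θ_z = 0.4164.
Top-of-atmosphere irradiance = S₀ cos θ_z = 1367 × 0.4164 = 569.22 W/m².

569 W/m²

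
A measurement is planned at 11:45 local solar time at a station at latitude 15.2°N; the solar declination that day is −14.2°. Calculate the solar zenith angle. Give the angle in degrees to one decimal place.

29.6°

Hour angle H = 15° × (11.75 − 12) = -3.75°.
cos θ_z = sin φ sin δ + cos φ cos δ cos H = (0.2622)(-0.2453) + (0.9650)(0.9694)(0.9979) = 0.8692.
θ_z = arccos(0.8692) = 29.63°.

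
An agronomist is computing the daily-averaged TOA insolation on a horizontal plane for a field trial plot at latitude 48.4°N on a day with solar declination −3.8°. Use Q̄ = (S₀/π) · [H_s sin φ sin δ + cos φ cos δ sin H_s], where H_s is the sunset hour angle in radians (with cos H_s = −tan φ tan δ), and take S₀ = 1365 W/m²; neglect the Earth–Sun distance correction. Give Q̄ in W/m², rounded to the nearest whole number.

The sunset hour angle satisfies cos H_s = −tan φ tan δ = 0.0748, giving H_s = 85.71°. In radians, H_s = 1.4959.
H_s sin φ sin δ = 1.4959 × 0.7478 × -0.0663 = -0.0742.
cos φ cos δ sin H_s = 0.6639 × 0.9978 × 0.9972 = 0.6606.
Q̄ = (1365/π) × (-0.0742 + 0.6606) = 434.49 × 0.5864 = 254.78 W/m².

255 W/m²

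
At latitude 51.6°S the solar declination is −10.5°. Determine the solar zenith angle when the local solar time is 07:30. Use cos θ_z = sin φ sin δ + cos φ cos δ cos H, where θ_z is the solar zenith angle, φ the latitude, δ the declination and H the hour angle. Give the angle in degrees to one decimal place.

67.9°

Hour angle H = 15° × (7.5 − 12) = -67.50°.
cos θ_z = sin(-51.6°) sin(-10.5°) + cos(-51.6°) cos(-10.5°) cos(-67.50°) = 0.1428 + 0.2337 = 0.3765.
θ_z = arccos(0.3765) = 67.88°.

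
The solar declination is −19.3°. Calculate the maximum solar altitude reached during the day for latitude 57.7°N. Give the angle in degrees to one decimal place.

13.0°

At local solar noon the hour angle is zero, so the elevation is 90° − |φ − δ| = 90° − |57.7° − (-19.3°)| = 90° − 77.0° = 13.0°.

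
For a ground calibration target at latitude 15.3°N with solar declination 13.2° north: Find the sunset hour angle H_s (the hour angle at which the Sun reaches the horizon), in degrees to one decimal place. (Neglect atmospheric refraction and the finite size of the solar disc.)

93.7°

cos H_s = −tan(15.3°) · tan(13.2°) = -0.0642, so H_s = arccos(-0.0642) = 93.68°.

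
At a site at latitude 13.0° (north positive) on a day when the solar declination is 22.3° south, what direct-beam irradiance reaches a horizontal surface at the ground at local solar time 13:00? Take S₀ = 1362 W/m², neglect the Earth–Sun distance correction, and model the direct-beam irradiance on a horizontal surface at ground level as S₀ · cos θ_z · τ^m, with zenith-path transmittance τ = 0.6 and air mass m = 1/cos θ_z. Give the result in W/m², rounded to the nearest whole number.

Hour angle H = 15° × (13 − 12) = 15.00°.
cos θ_z = sin(13.0°) sin(-22.3°) + cos(13.0°) cos(-22.3°) cos(15.00°) = -0.0854 + 0.8708 = 0.7854.
Air mass m = 1/cos θ_z = 1/0.7854 = 1.273; τ^m = 0.6^1.273 = 0.5219.
Surface direct beam = 1362 × 0.7854 × 0.5219 = 558.28 W/m².

558 W/m²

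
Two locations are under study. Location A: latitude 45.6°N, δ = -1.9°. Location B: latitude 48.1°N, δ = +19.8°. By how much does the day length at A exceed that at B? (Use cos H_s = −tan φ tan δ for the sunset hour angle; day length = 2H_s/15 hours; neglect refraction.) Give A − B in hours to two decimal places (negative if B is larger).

-3.41 h

A: H_s = arccos(−tan 45.6° · tan -1.9°) = 88.06°, so 2H_s/15 = 11.7413 h.
B: H_s = arccos(−tan 48.1° · tan 19.8°) = 113.66°, so 2H_s/15 = 15.1547 h.
A − B = 11.7413 − 15.1547 = -3.4134 h.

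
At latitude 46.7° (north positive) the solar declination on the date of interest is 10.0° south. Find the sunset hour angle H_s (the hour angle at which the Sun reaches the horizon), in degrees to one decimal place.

−tan φ tan δ = −(1.0612)(-0.1763) = 0.1871; H_s = arccos(0.1871) = 79.22°.

79.2°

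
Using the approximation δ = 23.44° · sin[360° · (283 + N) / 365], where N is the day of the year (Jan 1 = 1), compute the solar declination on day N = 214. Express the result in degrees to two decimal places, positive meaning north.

+17.91°

360 × (283 + 214) / 365 = 490.192°; sin(490.192°) = 0.7639.
δ = 23.44 × 0.7639 = 17.906° ≈ +17.91°.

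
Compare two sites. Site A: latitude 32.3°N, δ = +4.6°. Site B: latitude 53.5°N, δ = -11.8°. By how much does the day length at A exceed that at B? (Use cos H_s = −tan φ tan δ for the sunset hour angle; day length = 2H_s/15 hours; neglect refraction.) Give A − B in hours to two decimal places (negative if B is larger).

+2.58 h

A: H_s = arccos(−tan 32.3° · tan 4.6°) = 92.92°, so 2H_s/15 = 12.3893 h.
B: H_s = arccos(−tan 53.5° · tan -11.8°) = 73.60°, so 2H_s/15 = 9.8133 h.
A − B = 12.3893 − 9.8133 = 2.5760 h.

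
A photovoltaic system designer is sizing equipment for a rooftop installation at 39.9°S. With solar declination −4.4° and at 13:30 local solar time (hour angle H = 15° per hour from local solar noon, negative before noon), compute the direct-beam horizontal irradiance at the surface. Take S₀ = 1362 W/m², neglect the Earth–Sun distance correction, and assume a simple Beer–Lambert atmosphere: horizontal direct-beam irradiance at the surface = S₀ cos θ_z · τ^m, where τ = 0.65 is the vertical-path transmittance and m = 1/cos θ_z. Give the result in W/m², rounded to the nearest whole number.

582 W/m²

Hour angle H = 15° × (13.5 − 12) = 22.50°.
cos θ_z = sin φ sin δ + cos φ cos δ cos H = (-0.6414)(-0.0767) + (0.7672)(0.9971)(0.9239) = 0.7560.
Air mass m = 1/cos θ_z = 1/0.7560 = 1.323; τ^m = 0.65^1.323 = 0.5656.
Surface direct beam = 1362 × 0.7560 × 0.5656 = 582.38 W/m².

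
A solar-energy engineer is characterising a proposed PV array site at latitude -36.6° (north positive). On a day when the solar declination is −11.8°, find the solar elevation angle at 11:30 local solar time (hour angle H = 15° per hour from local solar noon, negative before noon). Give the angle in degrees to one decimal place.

Hour angle H = 15° × (11.5 − 12) = -7.50°.
cos θ_z = sin φ sin δ + cos φ cos δ cos H = (-0.5962)(-0.2045) + (0.8028)(0.9789)(0.9914) = 0.9010.
θ_z = arccos(0.9010) = 25.71°, so the elevation is 90° − 25.71° = 64.29°.

64.3°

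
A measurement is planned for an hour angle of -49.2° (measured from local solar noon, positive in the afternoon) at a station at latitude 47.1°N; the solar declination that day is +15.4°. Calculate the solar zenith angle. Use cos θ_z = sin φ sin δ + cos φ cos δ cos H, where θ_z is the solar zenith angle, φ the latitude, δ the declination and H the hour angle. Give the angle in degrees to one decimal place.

With φ = 47.1°, δ = 15.4°, H = -49.20°: sin φ sin δ = 0.1945, cos φ cos δ cos H = 0.4288, so cos θ_z = 0.6233.
θ_z = arccos(0.6233) = 51.44°.

51.4°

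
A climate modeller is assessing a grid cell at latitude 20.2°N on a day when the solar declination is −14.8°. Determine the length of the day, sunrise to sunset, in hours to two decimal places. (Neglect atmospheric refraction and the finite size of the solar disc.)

11.26 hours

The sunset hour angle satisfies cos H_s = −tan φ tan δ = 0.0972, giving H_s = 84.42°.
Day length = 2 H_s / 15° h⁻¹ = 168.84° / 15 = 11.256 h.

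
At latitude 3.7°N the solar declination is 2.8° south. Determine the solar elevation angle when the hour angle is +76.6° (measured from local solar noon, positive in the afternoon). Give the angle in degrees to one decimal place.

cos θ_z = sin φ sin δ + cos φ cos δ cos H = (0.0645)(-0.0488) + (0.9979)(0.9988)(0.2317) = 0.2278.
θ_z = arccos(0.2278) = 76.83°, so the elevation is 90° − 76.83° = 13.17°.

13.2°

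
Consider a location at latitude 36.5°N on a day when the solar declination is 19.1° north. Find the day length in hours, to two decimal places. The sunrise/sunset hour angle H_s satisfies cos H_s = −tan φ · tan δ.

cos H_s = −tan(36.5°) · tan(19.1°) = -0.2562, so H_s = arccos(-0.2562) = 104.84°.
Day length = 2 H_s / 15° h⁻¹ = 209.68° / 15 = 13.979 h.

13.98 hours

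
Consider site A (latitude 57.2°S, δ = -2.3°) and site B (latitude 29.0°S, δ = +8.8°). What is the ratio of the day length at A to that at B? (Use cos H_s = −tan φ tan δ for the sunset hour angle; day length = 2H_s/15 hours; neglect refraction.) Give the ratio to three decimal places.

1.100

A: H_s = arccos(−tan -57.2° · tan -2.3°) = 93.57°, so 2H_s/15 = 12.4760 h.
B: H_s = arccos(−tan -29.0° · tan 8.8°) = 85.08°, so 2H_s/15 = 11.3440 h.
Ratio A/B = 12.4760 / 11.3440 = 1.0998.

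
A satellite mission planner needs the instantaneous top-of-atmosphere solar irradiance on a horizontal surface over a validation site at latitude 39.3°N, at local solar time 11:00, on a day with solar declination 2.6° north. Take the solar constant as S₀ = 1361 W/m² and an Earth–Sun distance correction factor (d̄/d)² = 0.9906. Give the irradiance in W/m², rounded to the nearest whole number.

Hour angle H = 15° × (11 − 12) = -15.00°.
cos θ_z = sin(39.3°) sin(2.6°) + cos(39.3°) cos(2.6°) cos(-15.00°) = 0.0287 + 0.7467 = 0.7754.
Top-of-atmosphere irradiance = S₀ (d̄/d)² cos θ_z = 1361 × 0.9906 × 0.7754 = 1045.40 W/m².

1045 W/m²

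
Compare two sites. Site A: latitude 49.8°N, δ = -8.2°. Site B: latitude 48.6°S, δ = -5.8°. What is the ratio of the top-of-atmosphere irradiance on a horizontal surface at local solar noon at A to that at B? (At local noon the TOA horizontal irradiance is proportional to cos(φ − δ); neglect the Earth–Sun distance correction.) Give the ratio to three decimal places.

A: cos θ_z = cos(49.8° − (-8.2°)) = 0.5299.
B: cos θ_z = cos(-48.6° − (-5.8°)) = 0.7337.
Ratio A/B = 0.5299 / 0.7337 = 0.7222.

0.722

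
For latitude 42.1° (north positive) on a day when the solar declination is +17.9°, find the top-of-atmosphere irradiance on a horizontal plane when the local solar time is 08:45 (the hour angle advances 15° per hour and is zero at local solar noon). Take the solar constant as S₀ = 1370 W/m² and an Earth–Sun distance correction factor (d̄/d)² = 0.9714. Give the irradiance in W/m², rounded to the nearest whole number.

Hour angle H = 15° × (8.75 − 12) = -48.75°.
cos θ_z = sin(42.1°) sin(17.9°) + cos(42.1°) cos(17.9°) cos(-48.75°) = 0.2061 + 0.4655 = 0.6716.
Top-of-atmosphere irradiance = S₀ (d̄/d)² cos θ_z = 1370 × 0.9714 × 0.6716 = 893.78 W/m².

894 W/m²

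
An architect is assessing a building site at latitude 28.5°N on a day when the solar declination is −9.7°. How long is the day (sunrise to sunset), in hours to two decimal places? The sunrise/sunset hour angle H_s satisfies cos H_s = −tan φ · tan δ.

11.29 hours

−tan φ tan δ = −(0.5430)(-0.1709) = 0.0928; H_s = arccos(0.0928) = 84.68°.
Day length = 2 H_s / 15° h⁻¹ = 169.36° / 15 = 11.291 h.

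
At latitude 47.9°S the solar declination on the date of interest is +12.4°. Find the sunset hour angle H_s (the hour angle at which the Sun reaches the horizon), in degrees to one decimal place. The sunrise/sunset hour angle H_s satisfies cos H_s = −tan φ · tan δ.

75.9°

−tan φ tan δ = −(-1.1067)(0.2199) = 0.2434; H_s = arccos(0.2434) = 75.91°.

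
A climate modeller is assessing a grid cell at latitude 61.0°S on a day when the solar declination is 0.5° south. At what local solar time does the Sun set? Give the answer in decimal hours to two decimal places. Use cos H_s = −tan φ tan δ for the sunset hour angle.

18.06 h

−tan φ tan δ = −(-1.8040)(-0.0087) = -0.0157; H_s = arccos(-0.0157) = 90.90°.
Sunset is at 12 + H_s/15 = 12 + 6.060 = 18.060 h local solar time.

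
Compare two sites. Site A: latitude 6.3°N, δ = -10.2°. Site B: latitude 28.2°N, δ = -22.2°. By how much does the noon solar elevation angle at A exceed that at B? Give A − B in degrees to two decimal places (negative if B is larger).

+33.90°

A: 90° − |6.3 − (-10.2)| = 73.50°.
B: 90° − |28.2 − (-22.2)| = 39.60°.
A − B = 73.50 − 39.60 = 33.90°.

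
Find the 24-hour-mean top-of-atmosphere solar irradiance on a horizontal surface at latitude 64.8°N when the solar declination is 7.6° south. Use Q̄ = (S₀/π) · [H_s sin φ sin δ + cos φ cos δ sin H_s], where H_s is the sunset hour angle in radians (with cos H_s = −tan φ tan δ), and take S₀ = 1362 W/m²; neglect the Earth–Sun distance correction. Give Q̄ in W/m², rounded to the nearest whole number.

109 W/m²

The sunset hour angle satisfies cos H_s = −tan φ tan δ = 0.2835, giving H_s = 73.53°. In radians, H_s = 1.2833.
H_s sin φ sin δ = 1.2833 × 0.9048 × -0.1323 = -0.1536.
cos φ cos δ sin H_s = 0.4258 × 0.9912 × 0.9590 = 0.4047.
Q̄ = (1362/π) × (-0.1536 + 0.4047) = 433.54 × 0.2511 = 108.86 W/m².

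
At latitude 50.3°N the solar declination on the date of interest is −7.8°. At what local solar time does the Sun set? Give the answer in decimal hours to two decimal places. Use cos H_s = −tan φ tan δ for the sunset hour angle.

17.37 h

−tan φ tan δ = −(1.2045)(-0.1370) = 0.1650; H_s = arccos(0.1650) = 80.50°.
Sunset is at 12 + H_s/15 = 12 + 5.367 = 17.367 h local solar time.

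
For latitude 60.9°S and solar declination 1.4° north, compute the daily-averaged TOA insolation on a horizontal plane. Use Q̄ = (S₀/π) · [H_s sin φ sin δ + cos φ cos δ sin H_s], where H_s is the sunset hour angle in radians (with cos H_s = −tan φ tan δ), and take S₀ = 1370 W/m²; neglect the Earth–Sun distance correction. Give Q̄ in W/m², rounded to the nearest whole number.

198 W/m²

−tan φ tan δ = −(-1.7966)(0.0244) = 0.0438; H_s = arccos(0.0438) = 87.49°. In radians, H_s = 1.5270.
H_s sin φ sin δ = 1.5270 × -0.8738 × 0.0244 = -0.0326.
cos φ cos δ sin H_s = 0.4863 × 0.9997 × 0.9990 = 0.4857.
Q̄ = (1370/π) × (-0.0326 + 0.4857) = 436.08 × 0.4531 = 197.59 W/m².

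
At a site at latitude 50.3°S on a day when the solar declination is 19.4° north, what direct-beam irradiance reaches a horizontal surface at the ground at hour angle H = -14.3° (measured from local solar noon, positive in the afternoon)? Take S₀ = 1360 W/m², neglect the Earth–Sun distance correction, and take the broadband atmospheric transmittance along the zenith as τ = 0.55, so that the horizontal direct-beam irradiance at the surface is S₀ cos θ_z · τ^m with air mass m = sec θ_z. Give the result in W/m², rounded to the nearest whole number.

72 W/m²

With φ = -50.3°, δ = 19.4°, H = -14.30°: sin φ sin δ = -0.2556, cos φ cos δ cos H = 0.5838, so cos θ_z = 0.3282.
Air mass m = 1/cos θ_z = 1/0.3282 = 3.047; τ^m = 0.55^3.047 = 0.1618.
Surface direct beam = 1360 × 0.3282 × 0.1618 = 72.22 W/m².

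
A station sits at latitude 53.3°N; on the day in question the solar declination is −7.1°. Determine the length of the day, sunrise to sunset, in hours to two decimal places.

The sunset hour angle satisfies cos H_s = −tan φ tan δ = 0.1671, giving H_s = 80.38°.
Day length = 2 H_s / 15° h⁻¹ = 160.76° / 15 = 10.717 h.

10.72 hours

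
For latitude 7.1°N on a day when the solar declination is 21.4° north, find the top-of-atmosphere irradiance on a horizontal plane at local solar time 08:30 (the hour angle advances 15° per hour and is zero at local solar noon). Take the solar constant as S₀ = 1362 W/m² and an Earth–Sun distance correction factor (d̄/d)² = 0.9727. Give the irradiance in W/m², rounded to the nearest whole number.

805 W/m²

Hour angle H = 15° × (8.5 − 12) = -52.50°.
cos θ_z = sin(7.1°) sin(21.4°) + cos(7.1°) cos(21.4°) cos(-52.50°) = 0.0451 + 0.5624 = 0.6075.
Top-of-atmosphere irradiance = S₀ (d̄/d)² cos θ_z = 1362 × 0.9727 × 0.6075 = 804.83 W/m².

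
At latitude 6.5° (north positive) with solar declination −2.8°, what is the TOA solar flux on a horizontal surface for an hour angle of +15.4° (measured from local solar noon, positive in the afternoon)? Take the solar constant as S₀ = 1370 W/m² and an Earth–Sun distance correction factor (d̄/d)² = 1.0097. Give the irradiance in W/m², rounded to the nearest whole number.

cos θ_z = sin(6.5°) sin(-2.8°) + cos(6.5°) cos(-2.8°) cos(15.40°) = -0.0055 + 0.9568 = 0.9513.
Top-of-atmosphere irradiance = S₀ (d̄/d)² cos θ_z = 1370 × 1.0097 × 0.9513 = 1315.92 W/m².

1316 W/m²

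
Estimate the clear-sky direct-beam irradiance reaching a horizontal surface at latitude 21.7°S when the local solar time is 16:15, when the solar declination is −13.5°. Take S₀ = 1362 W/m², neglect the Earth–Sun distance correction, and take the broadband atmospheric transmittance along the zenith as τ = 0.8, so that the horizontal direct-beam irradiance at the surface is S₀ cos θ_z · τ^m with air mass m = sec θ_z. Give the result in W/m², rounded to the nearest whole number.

Hour angle H = 15° × (16.25 − 12) = 63.75°.
cos θ_z = sin φ sin δ + cos φ cos δ cos H = (-0.3697)(-0.2334) + (0.9291)(0.9724)(0.4423) = 0.4859.
Air mass m = 1/cos θ_z = 1/0.4859 = 2.058; τ^m = 0.8^2.058 = 0.6318.
Surface direct beam = 1362 × 0.4859 × 0.6318 = 418.12 W/m².

418 W/m²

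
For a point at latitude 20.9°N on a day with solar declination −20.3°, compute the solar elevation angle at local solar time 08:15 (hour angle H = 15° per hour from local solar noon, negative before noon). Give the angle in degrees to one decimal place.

21.3°

Hour angle H = 15° × (8.25 − 12) = -56.25°.
With φ = 20.9°, δ = -20.3°, H = -56.25°: sin φ sin δ = -0.1238, cos φ cos δ cos H = 0.4868, so cos θ_z = 0.3630.
θ_z = arccos(0.3630) = 68.72°, so the elevation is 90° − 68.72° = 21.28°.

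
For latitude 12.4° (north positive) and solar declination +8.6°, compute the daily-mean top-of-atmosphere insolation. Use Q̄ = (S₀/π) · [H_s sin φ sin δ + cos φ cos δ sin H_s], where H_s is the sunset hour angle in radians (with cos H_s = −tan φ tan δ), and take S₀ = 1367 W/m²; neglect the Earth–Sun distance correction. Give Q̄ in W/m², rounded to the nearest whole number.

−tan φ tan δ = −(0.2199)(0.1512) = -0.0332; H_s = arccos(-0.0332) = 91.90°. In radians, H_s = 1.6040.
H_s sin φ sin δ = 1.6040 × 0.2147 × 0.1495 = 0.0515.
cos φ cos δ sin H_s = 0.9767 × 0.9888 × 0.9994 = 0.9652.
Q̄ = (1367/π) × (0.0515 + 0.9652) = 435.13 × 1.0167 = 442.40 W/m².

442 W/m²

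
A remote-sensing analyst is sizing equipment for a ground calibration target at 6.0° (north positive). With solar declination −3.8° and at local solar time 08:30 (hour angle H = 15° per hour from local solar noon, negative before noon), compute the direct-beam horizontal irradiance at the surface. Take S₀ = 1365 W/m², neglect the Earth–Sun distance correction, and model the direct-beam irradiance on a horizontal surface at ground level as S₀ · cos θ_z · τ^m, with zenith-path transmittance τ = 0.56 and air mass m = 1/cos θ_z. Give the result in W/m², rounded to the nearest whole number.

Hour angle H = 15° × (8.5 − 12) = -52.50°.
cos θ_z = sin φ sin δ + cos φ cos δ cos H = (0.1045)(-0.0663) + (0.9945)(0.9978)(0.6088) = 0.5972.
Air mass m = 1/cos θ_z = 1/0.5972 = 1.674; τ^m = 0.56^1.674 = 0.3788.
Surface direct beam = 1365 × 0.5972 × 0.3788 = 308.79 W/m².

309 W/m²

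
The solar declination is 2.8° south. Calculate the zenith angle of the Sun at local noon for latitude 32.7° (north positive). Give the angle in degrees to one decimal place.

35.5°

At local solar noon the hour angle is zero, so the zenith angle is |φ − δ| = |32.7° − (-2.8°)| = 35.5°.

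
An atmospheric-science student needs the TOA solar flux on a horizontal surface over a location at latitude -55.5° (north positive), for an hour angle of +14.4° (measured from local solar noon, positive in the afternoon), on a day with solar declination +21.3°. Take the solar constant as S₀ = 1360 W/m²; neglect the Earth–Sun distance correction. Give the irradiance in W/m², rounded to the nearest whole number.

cos θ_z = sin φ sin δ + cos φ cos δ cos H = (-0.8241)(0.3633) + (0.5664)(0.9317)(0.9686) = 0.2117.
Top-of-atmosphere irradiance = S₀ cos θ_z = 1360 × 0.2117 = 287.91 W/m².

288 W/m²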